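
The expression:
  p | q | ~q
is always true.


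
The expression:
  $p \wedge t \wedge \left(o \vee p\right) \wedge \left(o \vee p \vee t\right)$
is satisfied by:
  {t: True, p: True}


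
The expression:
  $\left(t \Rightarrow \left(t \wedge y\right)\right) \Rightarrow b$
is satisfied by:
  {b: True, t: True, y: False}
  {b: True, y: False, t: False}
  {b: True, t: True, y: True}
  {b: True, y: True, t: False}
  {t: True, y: False, b: False}


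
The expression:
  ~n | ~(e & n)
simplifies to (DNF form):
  ~e | ~n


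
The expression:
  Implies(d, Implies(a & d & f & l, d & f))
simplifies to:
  True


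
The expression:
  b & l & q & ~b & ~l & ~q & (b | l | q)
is never true.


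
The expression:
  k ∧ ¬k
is never true.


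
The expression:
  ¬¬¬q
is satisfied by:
  {q: False}


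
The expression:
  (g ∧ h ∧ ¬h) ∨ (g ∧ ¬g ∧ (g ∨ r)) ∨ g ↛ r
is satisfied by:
  {g: True, r: False}


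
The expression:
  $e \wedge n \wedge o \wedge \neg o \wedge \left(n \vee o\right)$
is never true.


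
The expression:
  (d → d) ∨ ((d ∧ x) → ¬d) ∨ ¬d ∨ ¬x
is always true.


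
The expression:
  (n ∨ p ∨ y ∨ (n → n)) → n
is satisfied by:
  {n: True}


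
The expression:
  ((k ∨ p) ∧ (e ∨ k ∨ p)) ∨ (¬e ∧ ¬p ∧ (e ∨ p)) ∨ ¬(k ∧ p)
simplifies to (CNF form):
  True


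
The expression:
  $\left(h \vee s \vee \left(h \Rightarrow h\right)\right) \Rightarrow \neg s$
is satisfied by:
  {s: False}


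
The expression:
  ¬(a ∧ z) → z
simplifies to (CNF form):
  z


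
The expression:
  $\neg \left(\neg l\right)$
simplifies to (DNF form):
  $l$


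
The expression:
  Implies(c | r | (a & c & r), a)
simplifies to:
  a | (~c & ~r)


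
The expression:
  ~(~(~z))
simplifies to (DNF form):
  ~z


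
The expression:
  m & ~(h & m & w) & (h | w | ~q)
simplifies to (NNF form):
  m & (~h | ~w) & (h | w | ~q)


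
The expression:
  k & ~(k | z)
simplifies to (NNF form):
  False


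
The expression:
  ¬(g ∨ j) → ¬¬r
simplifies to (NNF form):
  g ∨ j ∨ r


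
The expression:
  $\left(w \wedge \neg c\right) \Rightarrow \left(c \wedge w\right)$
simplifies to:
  $c \vee \neg w$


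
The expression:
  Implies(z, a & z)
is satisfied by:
  {a: True, z: False}
  {z: False, a: False}
  {z: True, a: True}


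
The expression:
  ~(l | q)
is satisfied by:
  {q: False, l: False}


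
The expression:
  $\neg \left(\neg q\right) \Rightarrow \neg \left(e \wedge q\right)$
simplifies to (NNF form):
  $\neg e \vee \neg q$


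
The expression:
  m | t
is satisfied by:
  {t: True, m: True}
  {t: True, m: False}
  {m: True, t: False}


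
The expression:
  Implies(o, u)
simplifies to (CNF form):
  u | ~o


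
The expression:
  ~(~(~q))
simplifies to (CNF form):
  ~q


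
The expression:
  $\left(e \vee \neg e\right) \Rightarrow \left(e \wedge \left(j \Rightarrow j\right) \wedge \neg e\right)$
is never true.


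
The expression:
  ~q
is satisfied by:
  {q: False}


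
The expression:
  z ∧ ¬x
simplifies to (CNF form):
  z ∧ ¬x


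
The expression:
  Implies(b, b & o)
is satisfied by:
  {o: True, b: False}
  {b: False, o: False}
  {b: True, o: True}


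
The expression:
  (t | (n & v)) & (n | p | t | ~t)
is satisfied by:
  {t: True, v: True, n: True}
  {t: True, v: True, n: False}
  {t: True, n: True, v: False}
  {t: True, n: False, v: False}
  {v: True, n: True, t: False}


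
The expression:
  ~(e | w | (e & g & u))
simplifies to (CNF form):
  ~e & ~w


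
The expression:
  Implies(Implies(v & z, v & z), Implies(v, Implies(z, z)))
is always true.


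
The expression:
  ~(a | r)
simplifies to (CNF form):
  ~a & ~r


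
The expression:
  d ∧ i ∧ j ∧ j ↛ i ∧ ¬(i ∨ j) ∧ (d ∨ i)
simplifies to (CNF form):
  False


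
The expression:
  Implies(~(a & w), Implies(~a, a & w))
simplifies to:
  a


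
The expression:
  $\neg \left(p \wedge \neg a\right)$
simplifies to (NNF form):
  $a \vee \neg p$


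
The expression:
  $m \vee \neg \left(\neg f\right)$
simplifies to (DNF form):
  $f \vee m$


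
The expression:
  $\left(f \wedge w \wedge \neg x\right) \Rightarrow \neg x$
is always true.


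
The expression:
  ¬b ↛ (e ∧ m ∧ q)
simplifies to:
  ¬b ∧ (¬e ∨ ¬m ∨ ¬q)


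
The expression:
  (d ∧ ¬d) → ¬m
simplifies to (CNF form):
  True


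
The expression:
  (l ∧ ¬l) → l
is always true.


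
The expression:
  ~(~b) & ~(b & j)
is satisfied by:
  {b: True, j: False}


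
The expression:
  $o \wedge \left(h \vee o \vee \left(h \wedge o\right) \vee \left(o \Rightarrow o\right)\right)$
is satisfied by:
  {o: True}


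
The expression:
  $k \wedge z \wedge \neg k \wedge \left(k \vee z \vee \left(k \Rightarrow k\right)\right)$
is never true.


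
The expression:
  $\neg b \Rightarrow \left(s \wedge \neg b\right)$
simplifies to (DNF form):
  $b \vee s$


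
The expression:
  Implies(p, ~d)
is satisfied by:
  {p: False, d: False}
  {d: True, p: False}
  {p: True, d: False}


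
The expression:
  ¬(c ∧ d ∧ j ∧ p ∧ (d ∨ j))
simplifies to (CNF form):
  ¬c ∨ ¬d ∨ ¬j ∨ ¬p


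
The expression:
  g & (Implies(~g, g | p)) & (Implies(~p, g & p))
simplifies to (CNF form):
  g & p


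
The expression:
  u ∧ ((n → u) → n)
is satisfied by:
  {u: True, n: True}


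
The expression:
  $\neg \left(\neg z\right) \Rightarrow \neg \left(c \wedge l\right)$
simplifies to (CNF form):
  $\neg c \vee \neg l \vee \neg z$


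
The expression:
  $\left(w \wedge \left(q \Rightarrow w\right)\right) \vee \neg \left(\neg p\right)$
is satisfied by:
  {p: True, w: True}
  {p: True, w: False}
  {w: True, p: False}


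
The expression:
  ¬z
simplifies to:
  ¬z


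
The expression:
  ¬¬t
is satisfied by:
  {t: True}


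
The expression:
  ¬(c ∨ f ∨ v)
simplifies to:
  ¬c ∧ ¬f ∧ ¬v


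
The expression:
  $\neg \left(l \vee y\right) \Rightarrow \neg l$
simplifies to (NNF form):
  $\text{True}$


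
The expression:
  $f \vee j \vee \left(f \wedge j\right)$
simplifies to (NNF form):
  $f \vee j$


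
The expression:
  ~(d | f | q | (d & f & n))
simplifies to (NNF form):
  ~d & ~f & ~q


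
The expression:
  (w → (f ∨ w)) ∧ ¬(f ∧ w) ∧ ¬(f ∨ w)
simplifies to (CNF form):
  ¬f ∧ ¬w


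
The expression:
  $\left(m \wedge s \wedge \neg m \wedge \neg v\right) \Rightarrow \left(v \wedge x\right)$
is always true.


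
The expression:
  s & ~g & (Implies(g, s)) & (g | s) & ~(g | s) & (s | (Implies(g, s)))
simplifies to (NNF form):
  False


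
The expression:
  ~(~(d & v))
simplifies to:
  d & v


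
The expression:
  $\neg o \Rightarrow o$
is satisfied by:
  {o: True}


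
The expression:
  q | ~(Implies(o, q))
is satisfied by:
  {q: True, o: True}
  {q: True, o: False}
  {o: True, q: False}


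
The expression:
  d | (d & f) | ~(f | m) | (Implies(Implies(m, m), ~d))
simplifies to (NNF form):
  True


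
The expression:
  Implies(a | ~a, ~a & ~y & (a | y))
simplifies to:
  False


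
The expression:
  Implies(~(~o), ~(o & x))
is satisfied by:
  {o: False, x: False}
  {x: True, o: False}
  {o: True, x: False}


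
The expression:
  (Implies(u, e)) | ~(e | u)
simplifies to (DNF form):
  e | ~u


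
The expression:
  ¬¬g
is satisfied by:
  {g: True}


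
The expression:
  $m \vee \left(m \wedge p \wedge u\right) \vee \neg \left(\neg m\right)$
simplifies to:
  $m$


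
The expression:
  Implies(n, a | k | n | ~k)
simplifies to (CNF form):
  True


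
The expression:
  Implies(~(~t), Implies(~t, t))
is always true.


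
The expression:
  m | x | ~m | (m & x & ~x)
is always true.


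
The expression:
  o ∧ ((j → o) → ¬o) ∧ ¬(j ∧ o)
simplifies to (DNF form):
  False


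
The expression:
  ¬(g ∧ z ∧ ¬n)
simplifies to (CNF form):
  n ∨ ¬g ∨ ¬z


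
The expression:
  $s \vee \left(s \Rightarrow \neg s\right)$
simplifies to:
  $\text{True}$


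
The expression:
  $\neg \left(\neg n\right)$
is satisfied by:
  {n: True}


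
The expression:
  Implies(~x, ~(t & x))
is always true.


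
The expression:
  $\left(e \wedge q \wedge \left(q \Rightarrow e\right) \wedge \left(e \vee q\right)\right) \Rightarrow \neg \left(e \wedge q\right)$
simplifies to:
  $\neg e \vee \neg q$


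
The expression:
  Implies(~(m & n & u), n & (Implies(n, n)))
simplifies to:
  n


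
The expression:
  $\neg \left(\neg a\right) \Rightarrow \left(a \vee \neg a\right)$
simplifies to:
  $\text{True}$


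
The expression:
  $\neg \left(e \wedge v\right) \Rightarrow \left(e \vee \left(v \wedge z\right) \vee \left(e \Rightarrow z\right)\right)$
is always true.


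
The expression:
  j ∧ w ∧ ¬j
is never true.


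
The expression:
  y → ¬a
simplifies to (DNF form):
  ¬a ∨ ¬y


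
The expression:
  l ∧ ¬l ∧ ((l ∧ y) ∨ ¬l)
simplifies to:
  False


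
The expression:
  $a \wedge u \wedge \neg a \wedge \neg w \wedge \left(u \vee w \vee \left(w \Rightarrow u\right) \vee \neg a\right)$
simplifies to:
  $\text{False}$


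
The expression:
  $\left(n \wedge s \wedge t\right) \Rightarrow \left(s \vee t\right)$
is always true.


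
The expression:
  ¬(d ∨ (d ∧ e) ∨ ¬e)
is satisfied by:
  {e: True, d: False}


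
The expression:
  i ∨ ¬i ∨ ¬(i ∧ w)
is always true.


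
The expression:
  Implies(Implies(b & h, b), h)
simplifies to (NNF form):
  h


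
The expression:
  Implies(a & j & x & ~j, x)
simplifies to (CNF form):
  True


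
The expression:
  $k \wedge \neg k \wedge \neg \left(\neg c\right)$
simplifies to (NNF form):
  $\text{False}$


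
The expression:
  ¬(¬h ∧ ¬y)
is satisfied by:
  {y: True, h: True}
  {y: True, h: False}
  {h: True, y: False}


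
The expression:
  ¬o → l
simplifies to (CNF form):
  l ∨ o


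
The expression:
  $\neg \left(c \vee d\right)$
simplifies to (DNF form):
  $\neg c \wedge \neg d$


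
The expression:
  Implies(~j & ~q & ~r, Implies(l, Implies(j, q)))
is always true.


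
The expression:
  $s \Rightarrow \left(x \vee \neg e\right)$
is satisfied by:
  {x: True, s: False, e: False}
  {s: False, e: False, x: False}
  {x: True, e: True, s: False}
  {e: True, s: False, x: False}
  {x: True, s: True, e: False}
  {s: True, x: False, e: False}
  {x: True, e: True, s: True}


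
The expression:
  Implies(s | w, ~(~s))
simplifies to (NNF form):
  s | ~w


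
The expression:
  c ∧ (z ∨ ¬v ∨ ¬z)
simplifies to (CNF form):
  c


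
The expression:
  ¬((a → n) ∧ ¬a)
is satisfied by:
  {a: True}


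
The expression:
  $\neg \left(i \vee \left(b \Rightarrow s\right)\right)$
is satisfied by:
  {b: True, i: False, s: False}


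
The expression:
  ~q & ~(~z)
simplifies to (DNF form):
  z & ~q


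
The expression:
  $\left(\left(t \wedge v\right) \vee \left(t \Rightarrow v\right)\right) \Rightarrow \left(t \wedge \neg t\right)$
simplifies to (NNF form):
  $t \wedge \neg v$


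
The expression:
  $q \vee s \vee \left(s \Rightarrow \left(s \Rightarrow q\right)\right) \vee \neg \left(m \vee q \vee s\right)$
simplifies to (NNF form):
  $\text{True}$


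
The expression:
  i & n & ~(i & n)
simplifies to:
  False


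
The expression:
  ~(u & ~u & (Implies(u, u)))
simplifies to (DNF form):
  True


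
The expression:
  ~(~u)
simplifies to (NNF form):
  u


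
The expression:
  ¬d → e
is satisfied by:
  {d: True, e: True}
  {d: True, e: False}
  {e: True, d: False}


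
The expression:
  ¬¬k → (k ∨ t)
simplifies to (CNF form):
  True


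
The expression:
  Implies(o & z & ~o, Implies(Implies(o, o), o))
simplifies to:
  True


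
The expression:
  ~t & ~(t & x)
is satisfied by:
  {t: False}


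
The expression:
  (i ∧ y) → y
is always true.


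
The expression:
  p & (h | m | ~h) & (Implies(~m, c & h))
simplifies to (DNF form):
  (m & p) | (c & h & p) | (c & m & p) | (h & m & p)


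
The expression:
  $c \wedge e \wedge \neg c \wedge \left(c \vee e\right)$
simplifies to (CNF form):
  $\text{False}$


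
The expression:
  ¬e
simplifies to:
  ¬e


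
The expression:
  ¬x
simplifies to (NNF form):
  ¬x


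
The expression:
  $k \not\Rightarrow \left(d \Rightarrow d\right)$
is never true.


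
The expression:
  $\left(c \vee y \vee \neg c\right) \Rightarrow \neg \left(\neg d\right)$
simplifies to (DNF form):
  $d$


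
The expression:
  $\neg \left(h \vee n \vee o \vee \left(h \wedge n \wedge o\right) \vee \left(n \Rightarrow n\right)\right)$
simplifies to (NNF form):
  $\text{False}$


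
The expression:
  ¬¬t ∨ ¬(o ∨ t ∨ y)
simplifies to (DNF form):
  t ∨ (¬o ∧ ¬y)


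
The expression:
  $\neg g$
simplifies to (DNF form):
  $\neg g$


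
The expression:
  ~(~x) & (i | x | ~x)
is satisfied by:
  {x: True}


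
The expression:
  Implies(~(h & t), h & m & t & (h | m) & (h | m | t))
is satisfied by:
  {t: True, h: True}


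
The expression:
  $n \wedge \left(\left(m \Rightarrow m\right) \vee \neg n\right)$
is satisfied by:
  {n: True}


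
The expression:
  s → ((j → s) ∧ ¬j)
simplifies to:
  ¬j ∨ ¬s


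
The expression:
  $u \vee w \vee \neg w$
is always true.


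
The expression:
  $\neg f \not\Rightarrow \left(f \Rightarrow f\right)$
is never true.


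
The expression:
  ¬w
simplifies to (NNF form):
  ¬w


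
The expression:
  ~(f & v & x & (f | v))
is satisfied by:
  {v: False, x: False, f: False}
  {f: True, v: False, x: False}
  {x: True, v: False, f: False}
  {f: True, x: True, v: False}
  {v: True, f: False, x: False}
  {f: True, v: True, x: False}
  {x: True, v: True, f: False}


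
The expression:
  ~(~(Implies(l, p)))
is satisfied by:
  {p: True, l: False}
  {l: False, p: False}
  {l: True, p: True}


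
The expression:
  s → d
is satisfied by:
  {d: True, s: False}
  {s: False, d: False}
  {s: True, d: True}


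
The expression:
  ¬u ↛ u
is always true.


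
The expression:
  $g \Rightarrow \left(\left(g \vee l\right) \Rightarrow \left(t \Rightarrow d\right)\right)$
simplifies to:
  $d \vee \neg g \vee \neg t$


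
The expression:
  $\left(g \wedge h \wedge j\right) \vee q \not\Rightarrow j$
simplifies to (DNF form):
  $\left(j \wedge \neg j\right) \vee \left(q \wedge \neg j\right) \vee \left(g \wedge h \wedge j\right) \vee \left(g \wedge h \wedge q\right) \vee \left(g \wedge j \wedge \neg j\right) \vee \left(g \wedge q \wedge \neg j\right) \vee \left(h \wedge j \wedge \neg j\right) \vee \left(h \wedge q \wedge \neg j\right)$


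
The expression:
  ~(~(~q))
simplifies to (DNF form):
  ~q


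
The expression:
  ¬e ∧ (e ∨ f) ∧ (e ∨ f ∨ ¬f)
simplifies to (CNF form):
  f ∧ ¬e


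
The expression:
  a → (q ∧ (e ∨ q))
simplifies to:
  q ∨ ¬a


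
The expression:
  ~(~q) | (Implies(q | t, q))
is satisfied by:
  {q: True, t: False}
  {t: False, q: False}
  {t: True, q: True}


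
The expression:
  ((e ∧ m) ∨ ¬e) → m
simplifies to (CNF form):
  e ∨ m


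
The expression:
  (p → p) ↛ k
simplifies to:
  ¬k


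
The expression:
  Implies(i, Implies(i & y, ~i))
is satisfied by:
  {y: False, i: False}
  {i: True, y: False}
  {y: True, i: False}


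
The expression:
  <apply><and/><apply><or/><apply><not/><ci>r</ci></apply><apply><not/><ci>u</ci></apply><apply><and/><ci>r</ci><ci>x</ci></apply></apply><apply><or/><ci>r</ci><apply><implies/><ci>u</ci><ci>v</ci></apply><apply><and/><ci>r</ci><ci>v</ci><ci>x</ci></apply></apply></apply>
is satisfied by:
  {x: True, v: True, u: False, r: False}
  {x: True, v: False, u: False, r: False}
  {v: True, x: False, u: False, r: False}
  {x: False, v: False, u: False, r: False}
  {r: True, x: True, v: True, u: False}
  {r: True, x: True, v: False, u: False}
  {r: True, v: True, x: False, u: False}
  {r: True, v: False, x: False, u: False}
  {x: True, u: True, v: True, r: False}
  {u: True, v: True, r: False, x: False}
  {r: True, x: True, u: True, v: True}
  {r: True, x: True, u: True, v: False}


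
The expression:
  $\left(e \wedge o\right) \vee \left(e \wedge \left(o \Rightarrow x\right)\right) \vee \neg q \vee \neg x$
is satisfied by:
  {e: True, q: False, x: False}
  {e: False, q: False, x: False}
  {x: True, e: True, q: False}
  {x: True, e: False, q: False}
  {q: True, e: True, x: False}
  {q: True, e: False, x: False}
  {q: True, x: True, e: True}


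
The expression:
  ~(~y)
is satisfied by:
  {y: True}


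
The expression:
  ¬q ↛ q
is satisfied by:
  {q: False}


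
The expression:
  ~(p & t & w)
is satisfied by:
  {p: False, t: False, w: False}
  {w: True, p: False, t: False}
  {t: True, p: False, w: False}
  {w: True, t: True, p: False}
  {p: True, w: False, t: False}
  {w: True, p: True, t: False}
  {t: True, p: True, w: False}


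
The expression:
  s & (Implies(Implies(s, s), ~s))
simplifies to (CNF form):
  False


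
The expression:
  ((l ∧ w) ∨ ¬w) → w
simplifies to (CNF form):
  w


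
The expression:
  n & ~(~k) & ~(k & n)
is never true.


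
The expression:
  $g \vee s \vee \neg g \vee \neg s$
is always true.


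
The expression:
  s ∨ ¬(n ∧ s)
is always true.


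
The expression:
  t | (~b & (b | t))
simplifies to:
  t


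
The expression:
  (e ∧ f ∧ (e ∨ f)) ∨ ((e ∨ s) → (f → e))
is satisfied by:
  {e: True, s: False, f: False}
  {s: False, f: False, e: False}
  {f: True, e: True, s: False}
  {f: True, s: False, e: False}
  {e: True, s: True, f: False}
  {s: True, e: False, f: False}
  {f: True, s: True, e: True}


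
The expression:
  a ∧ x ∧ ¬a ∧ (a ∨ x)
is never true.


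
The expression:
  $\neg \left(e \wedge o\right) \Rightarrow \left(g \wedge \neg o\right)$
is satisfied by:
  {e: True, g: True, o: False}
  {g: True, o: False, e: False}
  {e: True, o: True, g: True}
  {e: True, o: True, g: False}


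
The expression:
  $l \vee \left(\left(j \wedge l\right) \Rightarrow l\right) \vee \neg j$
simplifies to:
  $\text{True}$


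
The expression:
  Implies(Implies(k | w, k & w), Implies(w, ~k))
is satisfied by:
  {w: False, k: False}
  {k: True, w: False}
  {w: True, k: False}


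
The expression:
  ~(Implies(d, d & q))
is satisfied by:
  {d: True, q: False}


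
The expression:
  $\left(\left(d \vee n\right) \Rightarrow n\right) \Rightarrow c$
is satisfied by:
  {d: True, c: True, n: False}
  {c: True, n: False, d: False}
  {d: True, c: True, n: True}
  {c: True, n: True, d: False}
  {d: True, n: False, c: False}


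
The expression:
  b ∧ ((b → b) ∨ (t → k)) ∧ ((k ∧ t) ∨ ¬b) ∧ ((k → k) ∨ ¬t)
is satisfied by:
  {t: True, b: True, k: True}


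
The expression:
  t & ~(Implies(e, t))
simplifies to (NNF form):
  False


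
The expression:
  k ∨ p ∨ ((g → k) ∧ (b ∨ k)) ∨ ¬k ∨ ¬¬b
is always true.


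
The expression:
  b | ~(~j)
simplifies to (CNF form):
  b | j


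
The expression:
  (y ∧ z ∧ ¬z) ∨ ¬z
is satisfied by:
  {z: False}


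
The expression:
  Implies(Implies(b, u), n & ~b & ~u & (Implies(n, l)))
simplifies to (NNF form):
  ~u & (b | l) & (b | n)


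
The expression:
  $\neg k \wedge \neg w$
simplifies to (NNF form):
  $\neg k \wedge \neg w$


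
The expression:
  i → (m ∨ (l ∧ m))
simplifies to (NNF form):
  m ∨ ¬i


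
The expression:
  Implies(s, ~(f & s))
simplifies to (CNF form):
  ~f | ~s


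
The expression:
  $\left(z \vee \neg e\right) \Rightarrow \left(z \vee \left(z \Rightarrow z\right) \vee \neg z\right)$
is always true.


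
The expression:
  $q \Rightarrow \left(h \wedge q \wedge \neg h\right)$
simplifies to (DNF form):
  $\neg q$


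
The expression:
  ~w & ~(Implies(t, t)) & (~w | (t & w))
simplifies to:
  False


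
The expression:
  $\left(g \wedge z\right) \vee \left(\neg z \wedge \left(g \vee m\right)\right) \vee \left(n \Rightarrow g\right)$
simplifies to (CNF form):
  $\left(g \vee m \vee \neg n\right) \wedge \left(g \vee \neg n \vee \neg z\right)$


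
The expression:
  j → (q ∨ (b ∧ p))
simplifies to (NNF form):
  q ∨ (b ∧ p) ∨ ¬j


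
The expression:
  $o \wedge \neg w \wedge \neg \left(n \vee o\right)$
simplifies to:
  $\text{False}$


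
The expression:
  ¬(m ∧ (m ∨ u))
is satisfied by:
  {m: False}


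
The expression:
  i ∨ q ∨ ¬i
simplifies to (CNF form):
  True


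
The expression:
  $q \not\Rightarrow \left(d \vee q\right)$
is never true.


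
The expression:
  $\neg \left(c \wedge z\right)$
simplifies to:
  $\neg c \vee \neg z$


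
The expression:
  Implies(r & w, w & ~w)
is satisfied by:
  {w: False, r: False}
  {r: True, w: False}
  {w: True, r: False}


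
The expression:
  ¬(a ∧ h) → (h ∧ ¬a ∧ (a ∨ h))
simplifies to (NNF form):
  h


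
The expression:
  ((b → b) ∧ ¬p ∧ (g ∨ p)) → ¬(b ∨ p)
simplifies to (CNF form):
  p ∨ ¬b ∨ ¬g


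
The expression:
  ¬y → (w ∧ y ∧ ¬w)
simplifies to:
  y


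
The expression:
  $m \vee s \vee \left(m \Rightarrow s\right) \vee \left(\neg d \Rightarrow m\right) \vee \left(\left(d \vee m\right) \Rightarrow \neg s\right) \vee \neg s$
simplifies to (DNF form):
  $\text{True}$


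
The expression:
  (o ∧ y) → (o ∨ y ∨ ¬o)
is always true.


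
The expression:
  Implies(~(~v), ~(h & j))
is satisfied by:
  {h: False, v: False, j: False}
  {j: True, h: False, v: False}
  {v: True, h: False, j: False}
  {j: True, v: True, h: False}
  {h: True, j: False, v: False}
  {j: True, h: True, v: False}
  {v: True, h: True, j: False}


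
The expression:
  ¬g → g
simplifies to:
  g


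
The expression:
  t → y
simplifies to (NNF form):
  y ∨ ¬t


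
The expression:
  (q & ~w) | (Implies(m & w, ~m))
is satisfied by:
  {w: False, m: False}
  {m: True, w: False}
  {w: True, m: False}


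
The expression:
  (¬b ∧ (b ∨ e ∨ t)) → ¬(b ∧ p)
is always true.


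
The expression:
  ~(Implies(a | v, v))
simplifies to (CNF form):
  a & ~v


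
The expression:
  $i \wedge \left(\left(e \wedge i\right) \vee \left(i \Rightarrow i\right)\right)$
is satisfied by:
  {i: True}


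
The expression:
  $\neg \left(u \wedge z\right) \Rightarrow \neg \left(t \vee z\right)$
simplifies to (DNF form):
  $\left(u \wedge z\right) \vee \left(\neg t \wedge \neg z\right)$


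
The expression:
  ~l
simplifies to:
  ~l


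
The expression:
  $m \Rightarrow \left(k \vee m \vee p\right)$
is always true.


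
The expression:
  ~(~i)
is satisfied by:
  {i: True}


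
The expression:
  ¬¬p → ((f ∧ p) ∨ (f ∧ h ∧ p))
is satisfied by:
  {f: True, p: False}
  {p: False, f: False}
  {p: True, f: True}


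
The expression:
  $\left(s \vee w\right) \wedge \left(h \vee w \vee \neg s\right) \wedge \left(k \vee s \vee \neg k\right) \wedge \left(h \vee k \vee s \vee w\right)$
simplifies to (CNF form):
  $\left(h \vee w\right) \wedge \left(s \vee w\right)$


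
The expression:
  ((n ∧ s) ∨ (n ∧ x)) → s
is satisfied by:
  {s: True, x: False, n: False}
  {x: False, n: False, s: False}
  {n: True, s: True, x: False}
  {n: True, x: False, s: False}
  {s: True, x: True, n: False}
  {x: True, s: False, n: False}
  {n: True, x: True, s: True}


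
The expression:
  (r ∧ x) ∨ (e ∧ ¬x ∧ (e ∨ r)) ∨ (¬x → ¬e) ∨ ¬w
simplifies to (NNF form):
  True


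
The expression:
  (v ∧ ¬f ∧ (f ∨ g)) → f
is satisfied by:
  {f: True, v: False, g: False}
  {f: False, v: False, g: False}
  {g: True, f: True, v: False}
  {g: True, f: False, v: False}
  {v: True, f: True, g: False}
  {v: True, f: False, g: False}
  {v: True, g: True, f: True}


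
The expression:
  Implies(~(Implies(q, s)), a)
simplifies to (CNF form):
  a | s | ~q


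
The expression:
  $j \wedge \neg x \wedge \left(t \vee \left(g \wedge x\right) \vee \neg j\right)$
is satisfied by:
  {t: True, j: True, x: False}


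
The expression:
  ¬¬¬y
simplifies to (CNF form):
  ¬y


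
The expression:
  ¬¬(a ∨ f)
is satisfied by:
  {a: True, f: True}
  {a: True, f: False}
  {f: True, a: False}


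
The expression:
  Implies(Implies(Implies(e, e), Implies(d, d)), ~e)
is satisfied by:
  {e: False}


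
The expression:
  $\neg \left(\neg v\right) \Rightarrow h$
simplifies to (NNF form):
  $h \vee \neg v$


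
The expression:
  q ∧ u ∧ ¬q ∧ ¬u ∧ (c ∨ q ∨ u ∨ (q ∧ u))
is never true.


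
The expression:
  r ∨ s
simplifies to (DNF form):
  r ∨ s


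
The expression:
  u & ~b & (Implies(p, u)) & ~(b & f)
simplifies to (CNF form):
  u & ~b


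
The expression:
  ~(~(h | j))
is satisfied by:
  {h: True, j: True}
  {h: True, j: False}
  {j: True, h: False}


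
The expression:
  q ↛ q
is never true.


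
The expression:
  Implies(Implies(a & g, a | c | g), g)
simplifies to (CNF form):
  g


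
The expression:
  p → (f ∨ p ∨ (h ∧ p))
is always true.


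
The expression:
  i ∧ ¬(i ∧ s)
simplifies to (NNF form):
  i ∧ ¬s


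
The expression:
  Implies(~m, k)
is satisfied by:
  {k: True, m: True}
  {k: True, m: False}
  {m: True, k: False}


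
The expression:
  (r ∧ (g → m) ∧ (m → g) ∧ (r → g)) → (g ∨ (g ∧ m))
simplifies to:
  True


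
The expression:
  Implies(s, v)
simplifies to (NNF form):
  v | ~s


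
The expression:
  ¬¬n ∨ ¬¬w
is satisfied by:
  {n: True, w: True}
  {n: True, w: False}
  {w: True, n: False}


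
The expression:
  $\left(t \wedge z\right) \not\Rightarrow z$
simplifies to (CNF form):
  $\text{False}$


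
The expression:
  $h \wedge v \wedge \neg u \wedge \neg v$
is never true.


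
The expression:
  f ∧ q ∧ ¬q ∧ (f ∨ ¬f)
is never true.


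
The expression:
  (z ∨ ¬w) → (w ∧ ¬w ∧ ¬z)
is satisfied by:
  {w: True, z: False}


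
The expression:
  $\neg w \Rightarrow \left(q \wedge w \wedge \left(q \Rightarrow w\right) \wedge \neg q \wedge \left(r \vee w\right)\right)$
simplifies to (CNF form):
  $w$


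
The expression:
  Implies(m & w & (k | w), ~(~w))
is always true.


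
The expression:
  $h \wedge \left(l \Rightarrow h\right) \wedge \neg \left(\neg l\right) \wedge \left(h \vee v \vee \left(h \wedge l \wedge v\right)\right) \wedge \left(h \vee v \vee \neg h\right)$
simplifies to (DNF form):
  $h \wedge l$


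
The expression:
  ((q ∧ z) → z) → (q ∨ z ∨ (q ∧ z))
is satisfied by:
  {q: True, z: True}
  {q: True, z: False}
  {z: True, q: False}


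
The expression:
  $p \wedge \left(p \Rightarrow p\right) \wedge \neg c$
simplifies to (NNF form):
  $p \wedge \neg c$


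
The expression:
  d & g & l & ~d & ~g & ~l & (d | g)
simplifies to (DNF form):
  False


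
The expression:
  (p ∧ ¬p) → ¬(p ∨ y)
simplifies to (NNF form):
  True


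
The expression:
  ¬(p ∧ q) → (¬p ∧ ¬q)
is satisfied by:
  {p: False, q: False}
  {q: True, p: True}


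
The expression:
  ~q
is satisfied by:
  {q: False}


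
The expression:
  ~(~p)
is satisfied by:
  {p: True}


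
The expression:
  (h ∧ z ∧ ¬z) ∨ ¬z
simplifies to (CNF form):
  ¬z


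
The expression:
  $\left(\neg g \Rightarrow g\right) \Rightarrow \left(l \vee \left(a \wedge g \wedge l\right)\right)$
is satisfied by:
  {l: True, g: False}
  {g: False, l: False}
  {g: True, l: True}


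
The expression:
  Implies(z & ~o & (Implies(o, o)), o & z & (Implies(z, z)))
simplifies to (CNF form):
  o | ~z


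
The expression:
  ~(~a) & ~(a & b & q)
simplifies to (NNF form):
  a & (~b | ~q)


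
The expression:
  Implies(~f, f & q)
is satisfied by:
  {f: True}


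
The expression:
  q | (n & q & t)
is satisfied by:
  {q: True}


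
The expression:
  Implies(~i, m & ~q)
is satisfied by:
  {i: True, m: True, q: False}
  {i: True, m: False, q: False}
  {i: True, q: True, m: True}
  {i: True, q: True, m: False}
  {m: True, q: False, i: False}


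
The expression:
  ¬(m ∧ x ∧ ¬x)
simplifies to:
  True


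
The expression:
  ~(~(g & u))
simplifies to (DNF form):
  g & u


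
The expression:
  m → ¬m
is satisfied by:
  {m: False}


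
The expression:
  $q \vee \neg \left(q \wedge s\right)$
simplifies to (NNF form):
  $\text{True}$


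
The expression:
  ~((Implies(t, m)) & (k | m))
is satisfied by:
  {t: True, k: False, m: False}
  {k: False, m: False, t: False}
  {t: True, k: True, m: False}


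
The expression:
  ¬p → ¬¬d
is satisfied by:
  {d: True, p: True}
  {d: True, p: False}
  {p: True, d: False}


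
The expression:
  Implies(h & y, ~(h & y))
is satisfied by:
  {h: False, y: False}
  {y: True, h: False}
  {h: True, y: False}


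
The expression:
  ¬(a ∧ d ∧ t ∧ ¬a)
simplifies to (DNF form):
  True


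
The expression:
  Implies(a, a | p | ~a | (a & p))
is always true.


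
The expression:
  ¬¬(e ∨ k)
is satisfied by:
  {k: True, e: True}
  {k: True, e: False}
  {e: True, k: False}


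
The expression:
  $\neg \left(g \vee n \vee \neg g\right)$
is never true.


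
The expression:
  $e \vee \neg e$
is always true.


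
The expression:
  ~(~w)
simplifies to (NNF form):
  w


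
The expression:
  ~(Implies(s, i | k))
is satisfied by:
  {s: True, i: False, k: False}


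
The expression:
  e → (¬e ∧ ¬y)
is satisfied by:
  {e: False}


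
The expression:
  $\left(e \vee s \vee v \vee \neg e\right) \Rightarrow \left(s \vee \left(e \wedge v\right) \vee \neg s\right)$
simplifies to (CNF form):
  $\text{True}$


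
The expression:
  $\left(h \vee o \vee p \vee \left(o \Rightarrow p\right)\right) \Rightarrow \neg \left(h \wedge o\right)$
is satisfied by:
  {h: False, o: False}
  {o: True, h: False}
  {h: True, o: False}


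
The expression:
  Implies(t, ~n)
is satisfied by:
  {t: False, n: False}
  {n: True, t: False}
  {t: True, n: False}


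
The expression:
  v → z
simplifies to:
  z ∨ ¬v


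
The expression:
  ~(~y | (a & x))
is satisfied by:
  {y: True, x: False, a: False}
  {a: True, y: True, x: False}
  {x: True, y: True, a: False}


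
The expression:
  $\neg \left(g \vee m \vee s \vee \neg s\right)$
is never true.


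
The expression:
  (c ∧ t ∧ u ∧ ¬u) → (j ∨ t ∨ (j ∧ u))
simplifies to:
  True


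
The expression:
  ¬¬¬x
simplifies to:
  ¬x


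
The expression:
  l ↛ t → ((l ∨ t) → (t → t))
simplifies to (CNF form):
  True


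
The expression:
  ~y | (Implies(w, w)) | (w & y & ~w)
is always true.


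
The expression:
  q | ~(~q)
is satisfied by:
  {q: True}


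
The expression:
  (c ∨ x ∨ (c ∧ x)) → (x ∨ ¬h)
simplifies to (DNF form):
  x ∨ ¬c ∨ ¬h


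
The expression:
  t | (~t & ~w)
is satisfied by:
  {t: True, w: False}
  {w: False, t: False}
  {w: True, t: True}


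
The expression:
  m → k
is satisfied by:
  {k: True, m: False}
  {m: False, k: False}
  {m: True, k: True}


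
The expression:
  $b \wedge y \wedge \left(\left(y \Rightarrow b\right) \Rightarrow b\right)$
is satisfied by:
  {b: True, y: True}


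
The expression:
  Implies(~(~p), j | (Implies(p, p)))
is always true.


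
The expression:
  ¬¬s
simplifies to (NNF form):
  s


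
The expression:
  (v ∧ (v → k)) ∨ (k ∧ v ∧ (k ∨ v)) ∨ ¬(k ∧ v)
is always true.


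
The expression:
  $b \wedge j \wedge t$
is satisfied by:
  {t: True, j: True, b: True}


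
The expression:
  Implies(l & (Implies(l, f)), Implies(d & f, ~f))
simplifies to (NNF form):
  ~d | ~f | ~l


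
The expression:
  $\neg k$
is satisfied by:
  {k: False}


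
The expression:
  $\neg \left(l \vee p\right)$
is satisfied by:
  {p: False, l: False}


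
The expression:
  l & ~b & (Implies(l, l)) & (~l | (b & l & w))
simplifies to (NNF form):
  False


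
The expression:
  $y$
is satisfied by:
  {y: True}


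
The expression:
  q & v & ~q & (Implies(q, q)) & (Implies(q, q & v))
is never true.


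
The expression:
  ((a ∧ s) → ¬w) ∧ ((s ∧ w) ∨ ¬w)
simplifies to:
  (s ∧ ¬a) ∨ ¬w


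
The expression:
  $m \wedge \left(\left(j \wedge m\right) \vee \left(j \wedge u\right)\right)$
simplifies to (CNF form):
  $j \wedge m$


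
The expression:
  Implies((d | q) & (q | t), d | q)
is always true.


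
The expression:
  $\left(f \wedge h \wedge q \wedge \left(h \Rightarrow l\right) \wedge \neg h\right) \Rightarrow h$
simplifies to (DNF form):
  $\text{True}$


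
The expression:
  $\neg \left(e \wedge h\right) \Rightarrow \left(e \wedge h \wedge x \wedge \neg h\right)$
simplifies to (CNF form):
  $e \wedge h$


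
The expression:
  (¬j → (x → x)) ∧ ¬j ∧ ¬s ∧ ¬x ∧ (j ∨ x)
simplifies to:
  False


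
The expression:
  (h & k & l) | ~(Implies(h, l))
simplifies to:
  h & (k | ~l)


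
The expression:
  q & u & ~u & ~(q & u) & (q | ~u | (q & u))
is never true.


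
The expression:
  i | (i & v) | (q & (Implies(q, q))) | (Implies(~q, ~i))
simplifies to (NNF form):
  True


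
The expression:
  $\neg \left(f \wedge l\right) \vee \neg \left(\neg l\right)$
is always true.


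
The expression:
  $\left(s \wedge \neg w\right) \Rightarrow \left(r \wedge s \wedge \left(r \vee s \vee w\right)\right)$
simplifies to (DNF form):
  $r \vee w \vee \neg s$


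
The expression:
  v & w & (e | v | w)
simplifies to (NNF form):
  v & w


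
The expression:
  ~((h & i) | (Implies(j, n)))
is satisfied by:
  {j: True, n: False, h: False, i: False}
  {j: True, i: True, n: False, h: False}
  {j: True, h: True, n: False, i: False}


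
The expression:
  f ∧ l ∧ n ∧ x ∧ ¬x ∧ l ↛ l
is never true.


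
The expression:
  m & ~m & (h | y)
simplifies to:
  False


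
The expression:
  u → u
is always true.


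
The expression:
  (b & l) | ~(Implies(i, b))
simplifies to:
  (b & l) | (i & ~b)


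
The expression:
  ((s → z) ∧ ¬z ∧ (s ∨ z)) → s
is always true.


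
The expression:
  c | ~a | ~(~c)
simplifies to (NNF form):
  c | ~a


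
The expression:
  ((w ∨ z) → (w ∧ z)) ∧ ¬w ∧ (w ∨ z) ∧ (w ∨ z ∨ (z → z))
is never true.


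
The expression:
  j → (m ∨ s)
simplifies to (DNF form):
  m ∨ s ∨ ¬j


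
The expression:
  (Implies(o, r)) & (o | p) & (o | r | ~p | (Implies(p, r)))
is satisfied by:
  {r: True, o: True, p: True}
  {r: True, o: True, p: False}
  {r: True, p: True, o: False}


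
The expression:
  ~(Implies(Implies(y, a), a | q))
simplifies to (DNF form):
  ~a & ~q & ~y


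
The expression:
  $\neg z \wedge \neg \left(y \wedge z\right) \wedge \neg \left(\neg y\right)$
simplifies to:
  $y \wedge \neg z$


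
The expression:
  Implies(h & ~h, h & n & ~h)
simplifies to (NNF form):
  True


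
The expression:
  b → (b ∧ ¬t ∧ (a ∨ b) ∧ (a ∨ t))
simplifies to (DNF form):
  (a ∧ ¬t) ∨ ¬b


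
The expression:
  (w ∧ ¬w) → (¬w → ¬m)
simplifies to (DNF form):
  True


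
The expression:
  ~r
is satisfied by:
  {r: False}


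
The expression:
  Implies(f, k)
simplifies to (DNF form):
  k | ~f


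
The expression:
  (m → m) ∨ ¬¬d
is always true.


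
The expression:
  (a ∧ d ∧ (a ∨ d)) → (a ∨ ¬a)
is always true.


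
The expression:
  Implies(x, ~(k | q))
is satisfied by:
  {q: False, x: False, k: False}
  {k: True, q: False, x: False}
  {q: True, k: False, x: False}
  {k: True, q: True, x: False}
  {x: True, k: False, q: False}


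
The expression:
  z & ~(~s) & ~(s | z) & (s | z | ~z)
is never true.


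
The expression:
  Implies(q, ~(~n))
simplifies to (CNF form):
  n | ~q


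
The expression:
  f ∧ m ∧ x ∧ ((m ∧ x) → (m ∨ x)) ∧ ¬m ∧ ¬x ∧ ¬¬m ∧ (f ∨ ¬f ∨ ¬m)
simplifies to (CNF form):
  False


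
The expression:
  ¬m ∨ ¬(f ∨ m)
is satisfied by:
  {m: False}


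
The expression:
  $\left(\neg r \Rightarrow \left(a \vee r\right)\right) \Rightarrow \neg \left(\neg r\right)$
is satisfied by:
  {r: True, a: False}
  {a: False, r: False}
  {a: True, r: True}


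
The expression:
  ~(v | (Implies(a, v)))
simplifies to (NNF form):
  a & ~v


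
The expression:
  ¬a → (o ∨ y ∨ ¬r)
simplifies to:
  a ∨ o ∨ y ∨ ¬r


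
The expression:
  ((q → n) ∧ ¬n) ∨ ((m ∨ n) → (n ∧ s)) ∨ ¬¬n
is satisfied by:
  {n: True, m: False, q: False}
  {m: False, q: False, n: False}
  {n: True, q: True, m: False}
  {q: True, m: False, n: False}
  {n: True, m: True, q: False}
  {m: True, n: False, q: False}
  {n: True, q: True, m: True}


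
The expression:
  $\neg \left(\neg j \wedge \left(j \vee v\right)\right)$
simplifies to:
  $j \vee \neg v$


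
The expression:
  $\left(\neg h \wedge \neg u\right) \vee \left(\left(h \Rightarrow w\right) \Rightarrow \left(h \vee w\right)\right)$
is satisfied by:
  {h: True, w: True, u: False}
  {h: True, u: False, w: False}
  {w: True, u: False, h: False}
  {w: False, u: False, h: False}
  {h: True, w: True, u: True}
  {h: True, u: True, w: False}
  {w: True, u: True, h: False}


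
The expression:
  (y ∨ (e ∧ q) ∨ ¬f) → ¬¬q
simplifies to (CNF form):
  (f ∨ q) ∧ (q ∨ ¬y)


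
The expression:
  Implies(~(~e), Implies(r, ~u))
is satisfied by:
  {u: False, e: False, r: False}
  {r: True, u: False, e: False}
  {e: True, u: False, r: False}
  {r: True, e: True, u: False}
  {u: True, r: False, e: False}
  {r: True, u: True, e: False}
  {e: True, u: True, r: False}


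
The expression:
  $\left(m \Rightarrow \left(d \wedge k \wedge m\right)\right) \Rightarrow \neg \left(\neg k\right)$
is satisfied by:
  {k: True, m: True}
  {k: True, m: False}
  {m: True, k: False}


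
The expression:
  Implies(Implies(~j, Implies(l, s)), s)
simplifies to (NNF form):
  s | (l & ~j)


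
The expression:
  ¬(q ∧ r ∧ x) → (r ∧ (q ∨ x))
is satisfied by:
  {r: True, x: True, q: True}
  {r: True, x: True, q: False}
  {r: True, q: True, x: False}
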